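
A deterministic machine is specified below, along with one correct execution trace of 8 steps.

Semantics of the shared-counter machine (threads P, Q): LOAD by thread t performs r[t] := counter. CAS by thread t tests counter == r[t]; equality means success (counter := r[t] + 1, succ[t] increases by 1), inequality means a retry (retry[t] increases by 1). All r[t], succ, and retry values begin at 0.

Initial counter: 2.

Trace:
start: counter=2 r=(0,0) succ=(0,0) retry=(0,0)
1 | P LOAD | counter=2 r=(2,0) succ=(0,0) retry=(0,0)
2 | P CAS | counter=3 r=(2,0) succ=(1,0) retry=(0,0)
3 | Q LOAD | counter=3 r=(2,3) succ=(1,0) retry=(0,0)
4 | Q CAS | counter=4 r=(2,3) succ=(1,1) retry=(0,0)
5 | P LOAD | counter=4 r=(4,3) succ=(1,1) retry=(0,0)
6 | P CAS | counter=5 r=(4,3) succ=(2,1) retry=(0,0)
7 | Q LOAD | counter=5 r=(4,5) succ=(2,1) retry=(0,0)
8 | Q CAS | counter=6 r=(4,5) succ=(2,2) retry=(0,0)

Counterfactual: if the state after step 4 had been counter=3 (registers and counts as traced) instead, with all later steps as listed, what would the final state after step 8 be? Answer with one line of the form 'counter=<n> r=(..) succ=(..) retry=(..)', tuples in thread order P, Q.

state after step 4 := counter=3 r=(2,3) succ=(1,1) retry=(0,0)
5 | P LOAD | counter=3 r=(3,3) succ=(1,1) retry=(0,0)
6 | P CAS | counter=4 r=(3,3) succ=(2,1) retry=(0,0)
7 | Q LOAD | counter=4 r=(3,4) succ=(2,1) retry=(0,0)
8 | Q CAS | counter=5 r=(3,4) succ=(2,2) retry=(0,0)

counter=5 r=(3,4) succ=(2,2) retry=(0,0)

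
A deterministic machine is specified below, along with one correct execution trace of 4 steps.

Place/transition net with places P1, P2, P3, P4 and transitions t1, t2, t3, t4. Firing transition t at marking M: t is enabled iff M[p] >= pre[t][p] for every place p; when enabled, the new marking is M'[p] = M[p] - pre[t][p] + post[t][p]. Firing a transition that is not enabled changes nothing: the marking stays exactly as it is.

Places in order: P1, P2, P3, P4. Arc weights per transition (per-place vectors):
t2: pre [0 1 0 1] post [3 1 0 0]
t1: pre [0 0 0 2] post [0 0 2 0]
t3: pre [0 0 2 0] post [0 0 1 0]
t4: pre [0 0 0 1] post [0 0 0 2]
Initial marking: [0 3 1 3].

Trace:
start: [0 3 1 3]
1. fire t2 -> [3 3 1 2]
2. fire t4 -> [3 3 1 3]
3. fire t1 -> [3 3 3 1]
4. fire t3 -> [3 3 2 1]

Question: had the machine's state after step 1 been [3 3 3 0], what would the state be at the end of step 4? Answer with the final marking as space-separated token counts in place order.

3 3 2 0

state after step 1 := [3 3 3 0]
2. fire t4 -> [3 3 3 0]
3. fire t1 -> [3 3 3 0]
4. fire t3 -> [3 3 2 0]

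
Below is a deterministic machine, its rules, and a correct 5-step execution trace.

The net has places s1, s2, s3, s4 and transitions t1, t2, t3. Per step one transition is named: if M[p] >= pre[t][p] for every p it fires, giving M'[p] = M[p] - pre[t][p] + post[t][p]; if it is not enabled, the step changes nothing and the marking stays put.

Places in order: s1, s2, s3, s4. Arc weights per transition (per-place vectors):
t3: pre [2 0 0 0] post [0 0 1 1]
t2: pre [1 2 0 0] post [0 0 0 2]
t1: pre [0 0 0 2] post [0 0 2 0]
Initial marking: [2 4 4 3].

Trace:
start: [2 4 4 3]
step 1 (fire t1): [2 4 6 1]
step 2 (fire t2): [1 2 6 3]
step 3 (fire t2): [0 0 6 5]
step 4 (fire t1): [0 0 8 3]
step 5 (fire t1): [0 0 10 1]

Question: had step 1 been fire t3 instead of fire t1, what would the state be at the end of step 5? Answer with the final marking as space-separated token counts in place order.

(re-executing from step 1 with the substitution; state before step 1: [2 4 4 3])
step 1 (fire t3): [0 4 5 4]
step 2 (fire t2): [0 4 5 4]
step 3 (fire t2): [0 4 5 4]
step 4 (fire t1): [0 4 7 2]
step 5 (fire t1): [0 4 9 0]

0 4 9 0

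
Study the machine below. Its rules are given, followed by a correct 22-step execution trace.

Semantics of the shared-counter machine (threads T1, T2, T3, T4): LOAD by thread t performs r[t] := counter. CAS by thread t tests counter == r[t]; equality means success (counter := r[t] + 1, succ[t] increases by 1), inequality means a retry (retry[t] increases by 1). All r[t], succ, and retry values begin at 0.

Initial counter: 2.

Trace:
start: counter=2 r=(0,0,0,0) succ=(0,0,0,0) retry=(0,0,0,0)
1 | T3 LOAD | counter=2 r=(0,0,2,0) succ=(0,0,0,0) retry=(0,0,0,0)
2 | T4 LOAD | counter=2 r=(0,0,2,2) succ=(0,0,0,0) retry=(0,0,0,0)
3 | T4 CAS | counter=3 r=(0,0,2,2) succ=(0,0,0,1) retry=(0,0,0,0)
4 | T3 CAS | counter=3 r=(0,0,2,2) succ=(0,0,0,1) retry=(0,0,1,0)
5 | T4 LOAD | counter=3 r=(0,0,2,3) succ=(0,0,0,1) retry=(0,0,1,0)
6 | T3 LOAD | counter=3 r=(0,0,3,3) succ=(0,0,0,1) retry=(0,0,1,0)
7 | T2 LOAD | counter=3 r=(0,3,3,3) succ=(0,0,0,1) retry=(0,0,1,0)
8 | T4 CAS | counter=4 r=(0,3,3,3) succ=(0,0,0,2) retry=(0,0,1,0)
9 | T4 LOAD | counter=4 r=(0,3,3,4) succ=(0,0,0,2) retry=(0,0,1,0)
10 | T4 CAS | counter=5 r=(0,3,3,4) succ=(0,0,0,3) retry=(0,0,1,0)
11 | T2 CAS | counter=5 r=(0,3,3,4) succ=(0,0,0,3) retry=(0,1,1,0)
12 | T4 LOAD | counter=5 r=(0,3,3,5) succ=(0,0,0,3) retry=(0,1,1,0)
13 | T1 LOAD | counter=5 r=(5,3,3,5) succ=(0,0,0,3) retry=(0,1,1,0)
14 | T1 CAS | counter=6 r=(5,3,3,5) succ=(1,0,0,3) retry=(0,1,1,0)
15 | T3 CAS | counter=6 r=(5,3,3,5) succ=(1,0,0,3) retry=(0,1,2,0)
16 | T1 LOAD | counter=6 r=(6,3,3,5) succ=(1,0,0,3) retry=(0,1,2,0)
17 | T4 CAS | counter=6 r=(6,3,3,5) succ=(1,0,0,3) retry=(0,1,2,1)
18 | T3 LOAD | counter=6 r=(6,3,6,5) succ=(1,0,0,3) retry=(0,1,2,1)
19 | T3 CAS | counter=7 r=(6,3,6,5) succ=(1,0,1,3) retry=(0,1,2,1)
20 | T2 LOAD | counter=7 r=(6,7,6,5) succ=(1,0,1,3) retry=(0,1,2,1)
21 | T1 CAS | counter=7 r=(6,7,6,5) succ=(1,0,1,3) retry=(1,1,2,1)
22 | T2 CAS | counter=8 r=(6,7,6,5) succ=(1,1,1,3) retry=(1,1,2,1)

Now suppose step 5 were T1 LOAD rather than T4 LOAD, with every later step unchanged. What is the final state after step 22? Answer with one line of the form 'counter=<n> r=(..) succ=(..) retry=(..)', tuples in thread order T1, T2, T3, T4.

(re-executing from step 5 with the substitution; state before step 5: counter=3 r=(0,0,2,2) succ=(0,0,0,1) retry=(0,0,1,0))
5 | T1 LOAD | counter=3 r=(3,0,2,2) succ=(0,0,0,1) retry=(0,0,1,0)
6 | T3 LOAD | counter=3 r=(3,0,3,2) succ=(0,0,0,1) retry=(0,0,1,0)
7 | T2 LOAD | counter=3 r=(3,3,3,2) succ=(0,0,0,1) retry=(0,0,1,0)
8 | T4 CAS | counter=3 r=(3,3,3,2) succ=(0,0,0,1) retry=(0,0,1,1)
9 | T4 LOAD | counter=3 r=(3,3,3,3) succ=(0,0,0,1) retry=(0,0,1,1)
10 | T4 CAS | counter=4 r=(3,3,3,3) succ=(0,0,0,2) retry=(0,0,1,1)
11 | T2 CAS | counter=4 r=(3,3,3,3) succ=(0,0,0,2) retry=(0,1,1,1)
12 | T4 LOAD | counter=4 r=(3,3,3,4) succ=(0,0,0,2) retry=(0,1,1,1)
13 | T1 LOAD | counter=4 r=(4,3,3,4) succ=(0,0,0,2) retry=(0,1,1,1)
14 | T1 CAS | counter=5 r=(4,3,3,4) succ=(1,0,0,2) retry=(0,1,1,1)
15 | T3 CAS | counter=5 r=(4,3,3,4) succ=(1,0,0,2) retry=(0,1,2,1)
16 | T1 LOAD | counter=5 r=(5,3,3,4) succ=(1,0,0,2) retry=(0,1,2,1)
17 | T4 CAS | counter=5 r=(5,3,3,4) succ=(1,0,0,2) retry=(0,1,2,2)
18 | T3 LOAD | counter=5 r=(5,3,5,4) succ=(1,0,0,2) retry=(0,1,2,2)
19 | T3 CAS | counter=6 r=(5,3,5,4) succ=(1,0,1,2) retry=(0,1,2,2)
20 | T2 LOAD | counter=6 r=(5,6,5,4) succ=(1,0,1,2) retry=(0,1,2,2)
21 | T1 CAS | counter=6 r=(5,6,5,4) succ=(1,0,1,2) retry=(1,1,2,2)
22 | T2 CAS | counter=7 r=(5,6,5,4) succ=(1,1,1,2) retry=(1,1,2,2)

counter=7 r=(5,6,5,4) succ=(1,1,1,2) retry=(1,1,2,2)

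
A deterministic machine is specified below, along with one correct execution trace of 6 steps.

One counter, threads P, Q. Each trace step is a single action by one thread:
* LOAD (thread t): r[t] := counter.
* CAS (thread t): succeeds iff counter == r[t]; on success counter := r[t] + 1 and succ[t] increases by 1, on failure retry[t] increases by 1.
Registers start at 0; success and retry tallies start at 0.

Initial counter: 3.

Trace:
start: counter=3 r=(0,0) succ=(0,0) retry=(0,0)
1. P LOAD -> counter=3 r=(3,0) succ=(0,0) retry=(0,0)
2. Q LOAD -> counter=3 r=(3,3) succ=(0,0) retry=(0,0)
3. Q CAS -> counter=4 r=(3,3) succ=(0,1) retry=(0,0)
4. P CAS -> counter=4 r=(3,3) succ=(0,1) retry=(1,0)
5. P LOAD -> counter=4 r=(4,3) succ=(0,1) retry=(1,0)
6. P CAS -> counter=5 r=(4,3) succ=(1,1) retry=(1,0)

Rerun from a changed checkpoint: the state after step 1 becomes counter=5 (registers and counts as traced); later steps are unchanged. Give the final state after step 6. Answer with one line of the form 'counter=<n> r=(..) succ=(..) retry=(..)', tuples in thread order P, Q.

state after step 1 := counter=5 r=(3,0) succ=(0,0) retry=(0,0)
2. Q LOAD -> counter=5 r=(3,5) succ=(0,0) retry=(0,0)
3. Q CAS -> counter=6 r=(3,5) succ=(0,1) retry=(0,0)
4. P CAS -> counter=6 r=(3,5) succ=(0,1) retry=(1,0)
5. P LOAD -> counter=6 r=(6,5) succ=(0,1) retry=(1,0)
6. P CAS -> counter=7 r=(6,5) succ=(1,1) retry=(1,0)

counter=7 r=(6,5) succ=(1,1) retry=(1,0)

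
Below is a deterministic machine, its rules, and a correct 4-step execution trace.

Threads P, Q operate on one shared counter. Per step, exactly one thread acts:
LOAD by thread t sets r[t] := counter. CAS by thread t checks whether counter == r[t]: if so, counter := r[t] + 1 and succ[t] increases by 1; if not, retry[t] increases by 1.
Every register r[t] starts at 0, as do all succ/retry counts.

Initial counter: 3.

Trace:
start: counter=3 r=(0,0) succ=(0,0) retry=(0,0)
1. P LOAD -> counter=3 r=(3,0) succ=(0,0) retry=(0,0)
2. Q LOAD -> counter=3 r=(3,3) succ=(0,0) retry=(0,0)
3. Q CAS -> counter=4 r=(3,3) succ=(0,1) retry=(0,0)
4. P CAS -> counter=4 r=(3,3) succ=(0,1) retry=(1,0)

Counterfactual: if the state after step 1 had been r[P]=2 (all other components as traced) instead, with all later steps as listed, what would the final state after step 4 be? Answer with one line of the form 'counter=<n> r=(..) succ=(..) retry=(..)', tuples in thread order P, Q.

state after step 1 := counter=3 r=(2,0) succ=(0,0) retry=(0,0)
2. Q LOAD -> counter=3 r=(2,3) succ=(0,0) retry=(0,0)
3. Q CAS -> counter=4 r=(2,3) succ=(0,1) retry=(0,0)
4. P CAS -> counter=4 r=(2,3) succ=(0,1) retry=(1,0)

counter=4 r=(2,3) succ=(0,1) retry=(1,0)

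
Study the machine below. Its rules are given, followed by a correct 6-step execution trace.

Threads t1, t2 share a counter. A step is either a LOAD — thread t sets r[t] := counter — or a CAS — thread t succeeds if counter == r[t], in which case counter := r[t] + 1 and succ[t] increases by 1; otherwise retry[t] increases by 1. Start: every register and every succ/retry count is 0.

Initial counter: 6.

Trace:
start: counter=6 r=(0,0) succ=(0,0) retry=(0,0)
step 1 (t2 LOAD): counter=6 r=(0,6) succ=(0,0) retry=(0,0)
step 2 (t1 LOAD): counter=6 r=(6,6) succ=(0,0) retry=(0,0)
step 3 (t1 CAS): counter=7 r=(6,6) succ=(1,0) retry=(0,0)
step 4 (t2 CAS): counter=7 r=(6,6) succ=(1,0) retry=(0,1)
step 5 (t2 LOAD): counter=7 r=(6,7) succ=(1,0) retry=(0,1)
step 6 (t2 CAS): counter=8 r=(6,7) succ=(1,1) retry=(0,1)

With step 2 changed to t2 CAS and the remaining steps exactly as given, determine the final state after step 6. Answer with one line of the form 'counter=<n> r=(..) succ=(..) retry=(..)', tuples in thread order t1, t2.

counter=8 r=(0,7) succ=(0,2) retry=(1,1)

(re-executing from step 2 with the substitution; state before step 2: counter=6 r=(0,6) succ=(0,0) retry=(0,0))
step 2 (t2 CAS): counter=7 r=(0,6) succ=(0,1) retry=(0,0)
step 3 (t1 CAS): counter=7 r=(0,6) succ=(0,1) retry=(1,0)
step 4 (t2 CAS): counter=7 r=(0,6) succ=(0,1) retry=(1,1)
step 5 (t2 LOAD): counter=7 r=(0,7) succ=(0,1) retry=(1,1)
step 6 (t2 CAS): counter=8 r=(0,7) succ=(0,2) retry=(1,1)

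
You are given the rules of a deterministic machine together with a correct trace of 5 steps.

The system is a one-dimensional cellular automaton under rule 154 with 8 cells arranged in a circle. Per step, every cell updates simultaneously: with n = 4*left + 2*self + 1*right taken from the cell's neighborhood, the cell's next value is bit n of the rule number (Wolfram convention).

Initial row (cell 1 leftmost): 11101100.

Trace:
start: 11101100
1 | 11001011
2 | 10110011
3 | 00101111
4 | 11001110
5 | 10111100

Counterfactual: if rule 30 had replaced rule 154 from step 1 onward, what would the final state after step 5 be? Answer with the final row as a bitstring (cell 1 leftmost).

(re-executing steps 1..5 under rule 30; state before step 1: 11101100)
1 | 10001011
2 | 01011010
3 | 11010011
4 | 00011110
5 | 00110001

00110001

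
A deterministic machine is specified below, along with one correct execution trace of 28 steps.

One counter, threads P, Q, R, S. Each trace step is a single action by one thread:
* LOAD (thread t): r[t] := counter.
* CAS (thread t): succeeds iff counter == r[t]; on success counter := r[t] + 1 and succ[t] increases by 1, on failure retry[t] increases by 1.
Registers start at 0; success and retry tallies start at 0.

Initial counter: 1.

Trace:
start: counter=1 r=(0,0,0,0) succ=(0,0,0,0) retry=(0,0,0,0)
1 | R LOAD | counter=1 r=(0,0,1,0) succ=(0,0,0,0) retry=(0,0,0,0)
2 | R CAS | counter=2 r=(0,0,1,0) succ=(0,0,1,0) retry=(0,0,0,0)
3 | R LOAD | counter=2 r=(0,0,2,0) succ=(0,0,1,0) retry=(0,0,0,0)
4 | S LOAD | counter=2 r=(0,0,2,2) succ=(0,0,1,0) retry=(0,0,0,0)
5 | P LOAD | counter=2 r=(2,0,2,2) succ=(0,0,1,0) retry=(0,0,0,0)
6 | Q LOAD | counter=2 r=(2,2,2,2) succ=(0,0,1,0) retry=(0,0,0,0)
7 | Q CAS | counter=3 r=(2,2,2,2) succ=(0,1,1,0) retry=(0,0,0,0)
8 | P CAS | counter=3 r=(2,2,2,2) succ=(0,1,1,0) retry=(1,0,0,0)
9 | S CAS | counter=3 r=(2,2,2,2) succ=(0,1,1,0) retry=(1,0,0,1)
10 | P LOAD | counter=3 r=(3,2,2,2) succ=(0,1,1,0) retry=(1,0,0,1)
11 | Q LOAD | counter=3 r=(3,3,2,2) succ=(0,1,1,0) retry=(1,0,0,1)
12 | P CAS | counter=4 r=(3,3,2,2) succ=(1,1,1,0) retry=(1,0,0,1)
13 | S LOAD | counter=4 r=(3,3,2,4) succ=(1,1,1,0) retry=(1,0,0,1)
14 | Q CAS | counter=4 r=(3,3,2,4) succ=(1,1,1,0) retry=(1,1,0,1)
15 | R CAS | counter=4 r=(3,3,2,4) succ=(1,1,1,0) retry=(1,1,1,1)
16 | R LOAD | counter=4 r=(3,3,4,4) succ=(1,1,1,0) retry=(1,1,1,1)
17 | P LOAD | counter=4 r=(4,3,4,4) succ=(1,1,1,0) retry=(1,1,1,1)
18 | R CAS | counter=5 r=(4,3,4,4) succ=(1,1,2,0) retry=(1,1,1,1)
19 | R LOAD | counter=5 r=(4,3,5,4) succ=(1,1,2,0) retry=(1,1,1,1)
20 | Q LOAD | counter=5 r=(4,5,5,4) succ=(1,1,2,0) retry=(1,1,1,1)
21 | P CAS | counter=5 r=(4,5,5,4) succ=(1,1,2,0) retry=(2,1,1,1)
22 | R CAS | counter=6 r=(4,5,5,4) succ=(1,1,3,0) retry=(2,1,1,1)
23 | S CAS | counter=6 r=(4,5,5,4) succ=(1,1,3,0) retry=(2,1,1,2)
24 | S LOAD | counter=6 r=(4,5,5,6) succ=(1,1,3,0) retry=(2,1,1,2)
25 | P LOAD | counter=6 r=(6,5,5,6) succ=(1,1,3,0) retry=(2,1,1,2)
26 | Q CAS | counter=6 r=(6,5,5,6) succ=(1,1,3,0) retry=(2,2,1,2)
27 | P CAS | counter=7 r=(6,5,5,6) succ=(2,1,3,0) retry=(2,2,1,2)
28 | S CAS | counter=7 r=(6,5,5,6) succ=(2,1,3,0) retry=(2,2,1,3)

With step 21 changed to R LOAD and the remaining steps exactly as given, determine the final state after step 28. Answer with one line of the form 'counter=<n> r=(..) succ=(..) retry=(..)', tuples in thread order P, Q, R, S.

counter=7 r=(6,5,5,6) succ=(2,1,3,0) retry=(1,2,1,3)

(re-executing from step 21 with the substitution; state before step 21: counter=5 r=(4,5,5,4) succ=(1,1,2,0) retry=(1,1,1,1))
21 | R LOAD | counter=5 r=(4,5,5,4) succ=(1,1,2,0) retry=(1,1,1,1)
22 | R CAS | counter=6 r=(4,5,5,4) succ=(1,1,3,0) retry=(1,1,1,1)
23 | S CAS | counter=6 r=(4,5,5,4) succ=(1,1,3,0) retry=(1,1,1,2)
24 | S LOAD | counter=6 r=(4,5,5,6) succ=(1,1,3,0) retry=(1,1,1,2)
25 | P LOAD | counter=6 r=(6,5,5,6) succ=(1,1,3,0) retry=(1,1,1,2)
26 | Q CAS | counter=6 r=(6,5,5,6) succ=(1,1,3,0) retry=(1,2,1,2)
27 | P CAS | counter=7 r=(6,5,5,6) succ=(2,1,3,0) retry=(1,2,1,2)
28 | S CAS | counter=7 r=(6,5,5,6) succ=(2,1,3,0) retry=(1,2,1,3)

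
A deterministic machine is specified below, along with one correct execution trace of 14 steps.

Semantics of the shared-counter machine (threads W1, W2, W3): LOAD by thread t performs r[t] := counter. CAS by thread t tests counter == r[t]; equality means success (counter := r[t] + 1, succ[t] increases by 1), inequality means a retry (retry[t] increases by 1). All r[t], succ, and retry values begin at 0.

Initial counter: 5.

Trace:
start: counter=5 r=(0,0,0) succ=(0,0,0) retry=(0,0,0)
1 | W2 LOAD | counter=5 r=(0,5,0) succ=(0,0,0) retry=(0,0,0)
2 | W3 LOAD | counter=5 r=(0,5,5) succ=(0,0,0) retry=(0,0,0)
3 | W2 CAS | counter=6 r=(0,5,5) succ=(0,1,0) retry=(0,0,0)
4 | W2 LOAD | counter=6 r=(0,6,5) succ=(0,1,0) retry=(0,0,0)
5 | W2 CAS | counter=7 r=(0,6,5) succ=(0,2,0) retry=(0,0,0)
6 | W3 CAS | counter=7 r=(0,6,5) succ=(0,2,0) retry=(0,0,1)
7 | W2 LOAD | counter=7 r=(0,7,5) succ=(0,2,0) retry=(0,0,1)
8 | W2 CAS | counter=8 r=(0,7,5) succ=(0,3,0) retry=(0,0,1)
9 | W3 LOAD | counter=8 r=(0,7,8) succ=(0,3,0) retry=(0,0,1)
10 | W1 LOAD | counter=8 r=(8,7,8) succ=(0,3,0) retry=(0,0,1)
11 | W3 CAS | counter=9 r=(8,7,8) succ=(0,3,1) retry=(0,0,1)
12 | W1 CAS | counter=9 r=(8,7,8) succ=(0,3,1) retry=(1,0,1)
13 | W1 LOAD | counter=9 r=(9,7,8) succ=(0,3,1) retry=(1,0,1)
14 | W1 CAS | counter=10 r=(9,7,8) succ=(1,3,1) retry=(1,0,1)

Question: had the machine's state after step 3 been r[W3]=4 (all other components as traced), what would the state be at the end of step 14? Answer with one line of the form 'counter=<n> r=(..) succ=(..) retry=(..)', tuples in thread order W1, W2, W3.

counter=10 r=(9,7,8) succ=(1,3,1) retry=(1,0,1)

state after step 3 := counter=6 r=(0,5,4) succ=(0,1,0) retry=(0,0,0)
4 | W2 LOAD | counter=6 r=(0,6,4) succ=(0,1,0) retry=(0,0,0)
5 | W2 CAS | counter=7 r=(0,6,4) succ=(0,2,0) retry=(0,0,0)
6 | W3 CAS | counter=7 r=(0,6,4) succ=(0,2,0) retry=(0,0,1)
7 | W2 LOAD | counter=7 r=(0,7,4) succ=(0,2,0) retry=(0,0,1)
8 | W2 CAS | counter=8 r=(0,7,4) succ=(0,3,0) retry=(0,0,1)
9 | W3 LOAD | counter=8 r=(0,7,8) succ=(0,3,0) retry=(0,0,1)
10 | W1 LOAD | counter=8 r=(8,7,8) succ=(0,3,0) retry=(0,0,1)
11 | W3 CAS | counter=9 r=(8,7,8) succ=(0,3,1) retry=(0,0,1)
12 | W1 CAS | counter=9 r=(8,7,8) succ=(0,3,1) retry=(1,0,1)
13 | W1 LOAD | counter=9 r=(9,7,8) succ=(0,3,1) retry=(1,0,1)
14 | W1 CAS | counter=10 r=(9,7,8) succ=(1,3,1) retry=(1,0,1)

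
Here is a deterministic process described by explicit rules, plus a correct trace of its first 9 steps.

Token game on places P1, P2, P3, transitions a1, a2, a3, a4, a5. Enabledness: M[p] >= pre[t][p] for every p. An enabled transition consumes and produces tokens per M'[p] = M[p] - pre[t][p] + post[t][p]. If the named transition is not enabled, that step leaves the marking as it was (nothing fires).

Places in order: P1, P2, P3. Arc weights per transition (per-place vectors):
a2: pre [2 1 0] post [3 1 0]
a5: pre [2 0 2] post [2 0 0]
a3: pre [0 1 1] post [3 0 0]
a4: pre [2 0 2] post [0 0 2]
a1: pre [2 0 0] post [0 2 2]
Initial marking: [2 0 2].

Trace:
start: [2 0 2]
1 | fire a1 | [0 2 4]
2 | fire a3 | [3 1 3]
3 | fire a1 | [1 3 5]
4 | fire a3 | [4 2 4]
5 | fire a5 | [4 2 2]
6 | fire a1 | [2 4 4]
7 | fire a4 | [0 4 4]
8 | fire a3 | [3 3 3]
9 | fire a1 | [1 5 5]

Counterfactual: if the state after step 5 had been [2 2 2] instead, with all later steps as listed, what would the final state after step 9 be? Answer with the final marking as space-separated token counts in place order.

1 5 5

state after step 5 := [2 2 2]
6 | fire a1 | [0 4 4]
7 | fire a4 | [0 4 4]
8 | fire a3 | [3 3 3]
9 | fire a1 | [1 5 5]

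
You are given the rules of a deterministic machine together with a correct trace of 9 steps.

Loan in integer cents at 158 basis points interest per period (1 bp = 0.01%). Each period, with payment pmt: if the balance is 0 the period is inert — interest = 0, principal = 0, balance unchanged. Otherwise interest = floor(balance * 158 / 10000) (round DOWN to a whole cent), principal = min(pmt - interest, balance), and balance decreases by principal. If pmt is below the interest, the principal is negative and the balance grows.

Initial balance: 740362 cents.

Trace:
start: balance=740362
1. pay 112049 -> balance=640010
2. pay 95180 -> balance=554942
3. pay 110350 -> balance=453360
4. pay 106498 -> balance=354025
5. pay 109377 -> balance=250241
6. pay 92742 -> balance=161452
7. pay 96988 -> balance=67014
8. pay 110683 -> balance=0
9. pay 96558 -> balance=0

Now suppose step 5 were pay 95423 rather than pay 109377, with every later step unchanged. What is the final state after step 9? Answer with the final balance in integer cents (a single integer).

(re-executing from step 5 with the substitution; state before step 5: balance=354025)
5. pay 95423 -> balance=264195
6. pay 92742 -> balance=175627
7. pay 96988 -> balance=81413
8. pay 110683 -> balance=0
9. pay 96558 -> balance=0

0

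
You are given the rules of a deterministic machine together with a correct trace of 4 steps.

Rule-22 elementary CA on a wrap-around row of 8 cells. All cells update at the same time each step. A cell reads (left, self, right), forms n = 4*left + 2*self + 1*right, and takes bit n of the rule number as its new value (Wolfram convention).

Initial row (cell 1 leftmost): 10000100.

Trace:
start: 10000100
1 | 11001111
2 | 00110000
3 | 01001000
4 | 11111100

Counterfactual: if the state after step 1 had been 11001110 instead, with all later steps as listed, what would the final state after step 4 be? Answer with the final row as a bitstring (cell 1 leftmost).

state after step 1 := 11001110
2 | 00110000
3 | 01001000
4 | 11111100

11111100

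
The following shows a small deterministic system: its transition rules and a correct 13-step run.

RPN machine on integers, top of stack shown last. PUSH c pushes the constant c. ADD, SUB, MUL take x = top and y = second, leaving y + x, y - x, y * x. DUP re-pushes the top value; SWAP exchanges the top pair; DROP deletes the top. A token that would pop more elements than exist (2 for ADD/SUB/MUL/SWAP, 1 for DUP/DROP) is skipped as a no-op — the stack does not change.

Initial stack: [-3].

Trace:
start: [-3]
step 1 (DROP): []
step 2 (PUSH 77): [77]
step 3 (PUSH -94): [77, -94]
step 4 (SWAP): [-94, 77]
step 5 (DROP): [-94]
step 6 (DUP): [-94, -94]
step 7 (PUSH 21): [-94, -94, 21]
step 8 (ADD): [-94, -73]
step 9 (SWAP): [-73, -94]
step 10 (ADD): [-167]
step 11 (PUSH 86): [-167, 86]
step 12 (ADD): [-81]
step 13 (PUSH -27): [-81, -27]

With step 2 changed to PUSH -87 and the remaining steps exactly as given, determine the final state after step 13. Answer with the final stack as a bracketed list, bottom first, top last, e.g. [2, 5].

[-81, -27]

(re-executing from step 2 with the substitution; state before step 2: [])
step 2 (PUSH -87): [-87]
step 3 (PUSH -94): [-87, -94]
step 4 (SWAP): [-94, -87]
step 5 (DROP): [-94]
step 6 (DUP): [-94, -94]
step 7 (PUSH 21): [-94, -94, 21]
step 8 (ADD): [-94, -73]
step 9 (SWAP): [-73, -94]
step 10 (ADD): [-167]
step 11 (PUSH 86): [-167, 86]
step 12 (ADD): [-81]
step 13 (PUSH -27): [-81, -27]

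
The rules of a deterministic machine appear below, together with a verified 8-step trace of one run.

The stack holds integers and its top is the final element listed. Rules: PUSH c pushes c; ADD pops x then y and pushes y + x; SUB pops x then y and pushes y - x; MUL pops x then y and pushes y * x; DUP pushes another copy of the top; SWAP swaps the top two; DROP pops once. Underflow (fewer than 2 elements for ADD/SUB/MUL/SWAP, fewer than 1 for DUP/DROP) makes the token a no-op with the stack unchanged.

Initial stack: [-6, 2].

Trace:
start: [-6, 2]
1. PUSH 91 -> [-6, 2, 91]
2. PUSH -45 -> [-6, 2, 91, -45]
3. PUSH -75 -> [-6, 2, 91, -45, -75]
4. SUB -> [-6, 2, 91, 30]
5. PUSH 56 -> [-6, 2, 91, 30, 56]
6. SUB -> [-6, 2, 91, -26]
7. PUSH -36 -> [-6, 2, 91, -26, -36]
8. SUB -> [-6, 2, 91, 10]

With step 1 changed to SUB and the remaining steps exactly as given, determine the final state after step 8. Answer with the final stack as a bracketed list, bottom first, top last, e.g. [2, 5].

(re-executing from step 1 with the substitution; state before step 1: [-6, 2])
1. SUB -> [-8]
2. PUSH -45 -> [-8, -45]
3. PUSH -75 -> [-8, -45, -75]
4. SUB -> [-8, 30]
5. PUSH 56 -> [-8, 30, 56]
6. SUB -> [-8, -26]
7. PUSH -36 -> [-8, -26, -36]
8. SUB -> [-8, 10]

[-8, 10]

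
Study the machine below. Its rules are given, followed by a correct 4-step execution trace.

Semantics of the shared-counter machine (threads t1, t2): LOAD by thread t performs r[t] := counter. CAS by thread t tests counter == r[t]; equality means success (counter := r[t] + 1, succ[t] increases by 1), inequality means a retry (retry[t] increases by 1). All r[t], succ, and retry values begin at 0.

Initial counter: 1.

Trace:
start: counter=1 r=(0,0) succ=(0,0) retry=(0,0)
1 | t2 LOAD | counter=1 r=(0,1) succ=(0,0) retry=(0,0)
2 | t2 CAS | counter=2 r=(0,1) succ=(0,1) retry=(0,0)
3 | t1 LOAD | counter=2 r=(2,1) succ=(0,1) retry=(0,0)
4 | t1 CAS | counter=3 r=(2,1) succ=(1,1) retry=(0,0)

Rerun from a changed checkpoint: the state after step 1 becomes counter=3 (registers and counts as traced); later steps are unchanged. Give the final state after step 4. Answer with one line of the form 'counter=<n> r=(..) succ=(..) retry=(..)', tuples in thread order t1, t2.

counter=4 r=(3,1) succ=(1,0) retry=(0,1)

state after step 1 := counter=3 r=(0,1) succ=(0,0) retry=(0,0)
2 | t2 CAS | counter=3 r=(0,1) succ=(0,0) retry=(0,1)
3 | t1 LOAD | counter=3 r=(3,1) succ=(0,0) retry=(0,1)
4 | t1 CAS | counter=4 r=(3,1) succ=(1,0) retry=(0,1)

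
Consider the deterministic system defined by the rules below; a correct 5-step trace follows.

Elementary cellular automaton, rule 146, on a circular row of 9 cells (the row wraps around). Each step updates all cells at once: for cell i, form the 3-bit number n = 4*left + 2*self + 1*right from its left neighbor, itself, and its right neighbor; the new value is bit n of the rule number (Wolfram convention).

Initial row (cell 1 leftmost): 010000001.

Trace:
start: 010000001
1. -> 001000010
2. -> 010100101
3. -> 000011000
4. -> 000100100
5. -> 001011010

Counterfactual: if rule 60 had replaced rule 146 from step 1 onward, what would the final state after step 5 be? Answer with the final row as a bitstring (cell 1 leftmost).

(re-executing steps 1..5 under rule 60; state before step 1: 010000001)
1. -> 111000001
2. -> 000100001
3. -> 100110001
4. -> 010101001
5. -> 111111101

111111101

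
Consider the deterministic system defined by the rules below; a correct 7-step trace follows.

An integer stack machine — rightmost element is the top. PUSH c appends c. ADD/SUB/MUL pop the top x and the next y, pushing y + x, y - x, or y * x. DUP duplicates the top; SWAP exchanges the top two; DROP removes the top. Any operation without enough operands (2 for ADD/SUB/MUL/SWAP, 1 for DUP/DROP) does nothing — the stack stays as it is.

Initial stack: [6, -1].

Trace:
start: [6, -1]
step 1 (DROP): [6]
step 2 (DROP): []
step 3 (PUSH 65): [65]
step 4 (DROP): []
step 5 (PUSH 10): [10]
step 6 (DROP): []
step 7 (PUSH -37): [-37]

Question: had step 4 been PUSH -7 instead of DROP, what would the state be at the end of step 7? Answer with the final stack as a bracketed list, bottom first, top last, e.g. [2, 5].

(re-executing from step 4 with the substitution; state before step 4: [65])
step 4 (PUSH -7): [65, -7]
step 5 (PUSH 10): [65, -7, 10]
step 6 (DROP): [65, -7]
step 7 (PUSH -37): [65, -7, -37]

[65, -7, -37]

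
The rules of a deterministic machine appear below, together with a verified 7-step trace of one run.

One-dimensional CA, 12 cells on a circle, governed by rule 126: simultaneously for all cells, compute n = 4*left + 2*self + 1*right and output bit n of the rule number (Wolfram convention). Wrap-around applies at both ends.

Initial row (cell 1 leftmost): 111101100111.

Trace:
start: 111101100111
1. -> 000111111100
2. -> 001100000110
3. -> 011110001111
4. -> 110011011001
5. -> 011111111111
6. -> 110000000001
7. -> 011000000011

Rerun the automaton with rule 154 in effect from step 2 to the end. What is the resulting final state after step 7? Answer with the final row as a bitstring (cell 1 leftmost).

111100010111

(re-executing steps 2..7 under rule 154; state before step 2: 000111111100)
2. -> 001111111010
3. -> 011111110001
4. -> 011111101010
5. -> 111111000001
6. -> 111110100011
7. -> 111100010111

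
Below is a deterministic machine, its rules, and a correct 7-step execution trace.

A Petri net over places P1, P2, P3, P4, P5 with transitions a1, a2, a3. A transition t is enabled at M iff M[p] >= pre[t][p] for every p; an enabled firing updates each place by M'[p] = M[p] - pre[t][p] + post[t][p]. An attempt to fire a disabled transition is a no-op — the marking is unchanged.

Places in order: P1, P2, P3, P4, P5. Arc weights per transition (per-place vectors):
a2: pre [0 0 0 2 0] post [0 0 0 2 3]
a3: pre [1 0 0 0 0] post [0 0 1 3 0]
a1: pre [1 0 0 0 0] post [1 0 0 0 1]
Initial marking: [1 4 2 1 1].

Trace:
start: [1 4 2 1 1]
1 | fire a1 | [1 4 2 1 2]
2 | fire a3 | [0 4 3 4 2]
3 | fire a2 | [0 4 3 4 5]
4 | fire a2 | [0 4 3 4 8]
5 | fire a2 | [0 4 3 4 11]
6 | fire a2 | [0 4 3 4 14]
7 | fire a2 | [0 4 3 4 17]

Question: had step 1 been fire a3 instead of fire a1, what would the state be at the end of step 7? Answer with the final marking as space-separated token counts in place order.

(re-executing from step 1 with the substitution; state before step 1: [1 4 2 1 1])
1 | fire a3 | [0 4 3 4 1]
2 | fire a3 | [0 4 3 4 1]
3 | fire a2 | [0 4 3 4 4]
4 | fire a2 | [0 4 3 4 7]
5 | fire a2 | [0 4 3 4 10]
6 | fire a2 | [0 4 3 4 13]
7 | fire a2 | [0 4 3 4 16]

0 4 3 4 16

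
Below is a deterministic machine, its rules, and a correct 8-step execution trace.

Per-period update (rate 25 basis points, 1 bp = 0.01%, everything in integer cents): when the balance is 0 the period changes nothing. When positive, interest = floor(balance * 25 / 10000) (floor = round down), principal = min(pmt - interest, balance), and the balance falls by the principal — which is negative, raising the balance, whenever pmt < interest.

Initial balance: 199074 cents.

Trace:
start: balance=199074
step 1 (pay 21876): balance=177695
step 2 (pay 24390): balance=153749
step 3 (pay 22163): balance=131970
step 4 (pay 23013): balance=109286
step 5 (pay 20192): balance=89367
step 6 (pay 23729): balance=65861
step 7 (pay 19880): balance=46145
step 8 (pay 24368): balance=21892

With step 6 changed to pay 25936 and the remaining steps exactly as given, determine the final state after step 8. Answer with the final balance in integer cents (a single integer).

(re-executing from step 6 with the substitution; state before step 6: balance=89367)
step 6 (pay 25936): balance=63654
step 7 (pay 19880): balance=43933
step 8 (pay 24368): balance=19674

19674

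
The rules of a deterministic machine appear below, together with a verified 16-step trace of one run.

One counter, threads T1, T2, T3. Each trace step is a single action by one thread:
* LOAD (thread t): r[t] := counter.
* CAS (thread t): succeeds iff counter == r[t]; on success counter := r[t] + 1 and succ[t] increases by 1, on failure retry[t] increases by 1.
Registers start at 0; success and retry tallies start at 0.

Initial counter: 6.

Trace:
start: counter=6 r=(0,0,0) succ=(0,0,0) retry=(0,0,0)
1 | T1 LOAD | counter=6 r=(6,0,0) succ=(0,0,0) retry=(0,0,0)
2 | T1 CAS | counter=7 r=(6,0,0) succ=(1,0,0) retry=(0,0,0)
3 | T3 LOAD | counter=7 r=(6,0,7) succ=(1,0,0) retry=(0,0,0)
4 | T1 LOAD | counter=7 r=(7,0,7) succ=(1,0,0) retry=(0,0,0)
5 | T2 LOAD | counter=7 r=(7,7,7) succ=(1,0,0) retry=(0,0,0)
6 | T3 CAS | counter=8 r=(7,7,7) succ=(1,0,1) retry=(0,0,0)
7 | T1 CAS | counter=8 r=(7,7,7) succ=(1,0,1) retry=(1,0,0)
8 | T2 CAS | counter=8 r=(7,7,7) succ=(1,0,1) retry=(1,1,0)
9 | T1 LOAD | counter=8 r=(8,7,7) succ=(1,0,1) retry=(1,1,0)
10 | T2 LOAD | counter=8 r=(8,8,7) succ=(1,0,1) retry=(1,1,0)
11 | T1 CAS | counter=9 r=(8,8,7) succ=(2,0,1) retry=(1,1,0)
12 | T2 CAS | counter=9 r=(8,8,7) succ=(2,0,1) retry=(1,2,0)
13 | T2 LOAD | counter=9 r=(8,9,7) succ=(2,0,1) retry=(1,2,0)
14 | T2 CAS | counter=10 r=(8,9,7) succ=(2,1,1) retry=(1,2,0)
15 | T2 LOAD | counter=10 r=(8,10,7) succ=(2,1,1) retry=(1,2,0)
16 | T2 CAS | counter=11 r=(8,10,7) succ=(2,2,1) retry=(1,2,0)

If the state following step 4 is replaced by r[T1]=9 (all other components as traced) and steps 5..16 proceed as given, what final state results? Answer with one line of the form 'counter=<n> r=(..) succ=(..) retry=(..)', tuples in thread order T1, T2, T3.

counter=11 r=(8,10,7) succ=(2,2,1) retry=(1,2,0)

state after step 4 := counter=7 r=(9,0,7) succ=(1,0,0) retry=(0,0,0)
5 | T2 LOAD | counter=7 r=(9,7,7) succ=(1,0,0) retry=(0,0,0)
6 | T3 CAS | counter=8 r=(9,7,7) succ=(1,0,1) retry=(0,0,0)
7 | T1 CAS | counter=8 r=(9,7,7) succ=(1,0,1) retry=(1,0,0)
8 | T2 CAS | counter=8 r=(9,7,7) succ=(1,0,1) retry=(1,1,0)
9 | T1 LOAD | counter=8 r=(8,7,7) succ=(1,0,1) retry=(1,1,0)
10 | T2 LOAD | counter=8 r=(8,8,7) succ=(1,0,1) retry=(1,1,0)
11 | T1 CAS | counter=9 r=(8,8,7) succ=(2,0,1) retry=(1,1,0)
12 | T2 CAS | counter=9 r=(8,8,7) succ=(2,0,1) retry=(1,2,0)
13 | T2 LOAD | counter=9 r=(8,9,7) succ=(2,0,1) retry=(1,2,0)
14 | T2 CAS | counter=10 r=(8,9,7) succ=(2,1,1) retry=(1,2,0)
15 | T2 LOAD | counter=10 r=(8,10,7) succ=(2,1,1) retry=(1,2,0)
16 | T2 CAS | counter=11 r=(8,10,7) succ=(2,2,1) retry=(1,2,0)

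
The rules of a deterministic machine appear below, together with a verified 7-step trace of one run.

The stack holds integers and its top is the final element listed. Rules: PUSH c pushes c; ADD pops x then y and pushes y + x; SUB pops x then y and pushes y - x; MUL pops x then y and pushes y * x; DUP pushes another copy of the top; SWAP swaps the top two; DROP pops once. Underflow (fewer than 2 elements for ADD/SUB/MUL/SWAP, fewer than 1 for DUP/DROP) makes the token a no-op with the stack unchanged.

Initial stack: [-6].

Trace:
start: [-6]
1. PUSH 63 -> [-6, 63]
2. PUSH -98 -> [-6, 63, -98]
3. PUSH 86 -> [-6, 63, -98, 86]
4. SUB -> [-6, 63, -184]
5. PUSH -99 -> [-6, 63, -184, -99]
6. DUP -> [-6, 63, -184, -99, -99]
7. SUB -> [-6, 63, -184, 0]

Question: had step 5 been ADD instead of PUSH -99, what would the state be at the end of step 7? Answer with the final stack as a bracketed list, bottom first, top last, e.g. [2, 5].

(re-executing from step 5 with the substitution; state before step 5: [-6, 63, -184])
5. ADD -> [-6, -121]
6. DUP -> [-6, -121, -121]
7. SUB -> [-6, 0]

[-6, 0]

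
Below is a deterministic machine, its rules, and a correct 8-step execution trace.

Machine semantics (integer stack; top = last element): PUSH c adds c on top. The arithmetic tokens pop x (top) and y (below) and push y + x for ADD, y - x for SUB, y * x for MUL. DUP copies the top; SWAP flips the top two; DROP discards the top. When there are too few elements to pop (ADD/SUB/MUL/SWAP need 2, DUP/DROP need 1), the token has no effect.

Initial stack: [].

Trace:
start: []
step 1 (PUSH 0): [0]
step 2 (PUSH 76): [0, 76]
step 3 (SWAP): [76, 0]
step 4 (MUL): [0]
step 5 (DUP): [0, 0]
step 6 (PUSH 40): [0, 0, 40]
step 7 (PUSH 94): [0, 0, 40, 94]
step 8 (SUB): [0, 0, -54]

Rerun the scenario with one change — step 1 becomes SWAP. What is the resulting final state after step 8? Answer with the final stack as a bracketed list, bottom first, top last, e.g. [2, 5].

[76, 76, -54]

(re-executing from step 1 with the substitution; state before step 1: [])
step 1 (SWAP): []
step 2 (PUSH 76): [76]
step 3 (SWAP): [76]
step 4 (MUL): [76]
step 5 (DUP): [76, 76]
step 6 (PUSH 40): [76, 76, 40]
step 7 (PUSH 94): [76, 76, 40, 94]
step 8 (SUB): [76, 76, -54]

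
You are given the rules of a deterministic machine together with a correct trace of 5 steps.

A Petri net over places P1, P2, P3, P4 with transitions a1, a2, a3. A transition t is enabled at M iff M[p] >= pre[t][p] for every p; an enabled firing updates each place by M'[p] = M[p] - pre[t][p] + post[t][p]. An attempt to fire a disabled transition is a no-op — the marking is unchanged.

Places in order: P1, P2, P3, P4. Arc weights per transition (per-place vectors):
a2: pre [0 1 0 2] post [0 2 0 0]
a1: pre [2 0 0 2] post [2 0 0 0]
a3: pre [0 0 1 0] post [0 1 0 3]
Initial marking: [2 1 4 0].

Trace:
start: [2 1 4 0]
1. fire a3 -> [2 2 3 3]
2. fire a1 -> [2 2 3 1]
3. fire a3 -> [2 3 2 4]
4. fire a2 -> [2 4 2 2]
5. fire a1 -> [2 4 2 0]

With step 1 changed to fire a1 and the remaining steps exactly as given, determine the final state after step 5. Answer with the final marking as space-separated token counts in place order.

(re-executing from step 1 with the substitution; state before step 1: [2 1 4 0])
1. fire a1 -> [2 1 4 0]
2. fire a1 -> [2 1 4 0]
3. fire a3 -> [2 2 3 3]
4. fire a2 -> [2 3 3 1]
5. fire a1 -> [2 3 3 1]

2 3 3 1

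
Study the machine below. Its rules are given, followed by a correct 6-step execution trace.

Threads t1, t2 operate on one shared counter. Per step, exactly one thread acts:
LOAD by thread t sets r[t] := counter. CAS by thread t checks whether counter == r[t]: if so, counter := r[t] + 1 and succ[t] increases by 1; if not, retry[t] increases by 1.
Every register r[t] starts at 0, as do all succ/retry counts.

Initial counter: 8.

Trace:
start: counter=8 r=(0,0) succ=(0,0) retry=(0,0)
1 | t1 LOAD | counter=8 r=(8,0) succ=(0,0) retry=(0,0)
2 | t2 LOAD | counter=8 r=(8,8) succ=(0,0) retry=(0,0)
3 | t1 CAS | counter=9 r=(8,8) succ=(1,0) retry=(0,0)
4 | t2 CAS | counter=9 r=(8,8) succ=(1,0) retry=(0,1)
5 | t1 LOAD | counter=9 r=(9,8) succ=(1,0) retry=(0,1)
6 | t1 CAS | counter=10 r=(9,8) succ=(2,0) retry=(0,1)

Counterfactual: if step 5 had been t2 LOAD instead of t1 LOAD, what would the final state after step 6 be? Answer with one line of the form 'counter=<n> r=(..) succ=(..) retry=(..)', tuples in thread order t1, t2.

counter=9 r=(8,9) succ=(1,0) retry=(1,1)

(re-executing from step 5 with the substitution; state before step 5: counter=9 r=(8,8) succ=(1,0) retry=(0,1))
5 | t2 LOAD | counter=9 r=(8,9) succ=(1,0) retry=(0,1)
6 | t1 CAS | counter=9 r=(8,9) succ=(1,0) retry=(1,1)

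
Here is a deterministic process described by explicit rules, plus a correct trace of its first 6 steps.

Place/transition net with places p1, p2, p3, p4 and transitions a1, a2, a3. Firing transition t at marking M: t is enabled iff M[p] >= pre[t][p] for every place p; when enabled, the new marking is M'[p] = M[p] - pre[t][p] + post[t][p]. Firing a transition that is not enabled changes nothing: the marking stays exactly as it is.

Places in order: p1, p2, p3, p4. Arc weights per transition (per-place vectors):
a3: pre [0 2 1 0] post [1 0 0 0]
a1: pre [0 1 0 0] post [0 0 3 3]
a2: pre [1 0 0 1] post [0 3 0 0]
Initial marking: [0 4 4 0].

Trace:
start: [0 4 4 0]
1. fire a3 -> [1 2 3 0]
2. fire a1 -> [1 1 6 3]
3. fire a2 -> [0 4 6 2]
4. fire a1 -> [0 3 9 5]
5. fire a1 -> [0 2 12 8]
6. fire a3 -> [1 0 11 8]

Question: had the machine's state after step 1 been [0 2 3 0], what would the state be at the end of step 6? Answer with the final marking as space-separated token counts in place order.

state after step 1 := [0 2 3 0]
2. fire a1 -> [0 1 6 3]
3. fire a2 -> [0 1 6 3]
4. fire a1 -> [0 0 9 6]
5. fire a1 -> [0 0 9 6]
6. fire a3 -> [0 0 9 6]

0 0 9 6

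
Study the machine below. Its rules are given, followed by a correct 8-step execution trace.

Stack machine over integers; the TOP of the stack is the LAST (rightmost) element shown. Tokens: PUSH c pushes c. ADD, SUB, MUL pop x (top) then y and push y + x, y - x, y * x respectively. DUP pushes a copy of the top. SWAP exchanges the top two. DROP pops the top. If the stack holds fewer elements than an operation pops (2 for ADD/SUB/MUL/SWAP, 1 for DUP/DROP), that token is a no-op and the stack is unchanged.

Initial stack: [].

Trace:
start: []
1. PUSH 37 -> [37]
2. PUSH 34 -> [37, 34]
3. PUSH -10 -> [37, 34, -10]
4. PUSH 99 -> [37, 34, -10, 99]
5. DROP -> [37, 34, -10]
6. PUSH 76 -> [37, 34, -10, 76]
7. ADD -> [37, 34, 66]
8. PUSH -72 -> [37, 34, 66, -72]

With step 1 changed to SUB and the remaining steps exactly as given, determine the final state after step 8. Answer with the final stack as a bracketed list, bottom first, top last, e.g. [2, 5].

[34, 66, -72]

(re-executing from step 1 with the substitution; state before step 1: [])
1. SUB -> []
2. PUSH 34 -> [34]
3. PUSH -10 -> [34, -10]
4. PUSH 99 -> [34, -10, 99]
5. DROP -> [34, -10]
6. PUSH 76 -> [34, -10, 76]
7. ADD -> [34, 66]
8. PUSH -72 -> [34, 66, -72]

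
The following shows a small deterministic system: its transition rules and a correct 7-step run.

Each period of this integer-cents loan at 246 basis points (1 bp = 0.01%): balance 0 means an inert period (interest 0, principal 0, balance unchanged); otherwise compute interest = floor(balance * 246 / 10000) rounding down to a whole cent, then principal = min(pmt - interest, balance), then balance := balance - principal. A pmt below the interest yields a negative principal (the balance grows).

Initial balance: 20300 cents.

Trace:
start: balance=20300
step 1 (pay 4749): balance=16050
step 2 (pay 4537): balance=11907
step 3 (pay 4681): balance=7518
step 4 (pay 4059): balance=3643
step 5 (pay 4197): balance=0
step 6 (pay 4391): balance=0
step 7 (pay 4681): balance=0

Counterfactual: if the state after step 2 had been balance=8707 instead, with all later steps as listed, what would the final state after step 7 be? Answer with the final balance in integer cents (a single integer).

state after step 2 := balance=8707
step 3 (pay 4681): balance=4240
step 4 (pay 4059): balance=285
step 5 (pay 4197): balance=0
step 6 (pay 4391): balance=0
step 7 (pay 4681): balance=0

0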